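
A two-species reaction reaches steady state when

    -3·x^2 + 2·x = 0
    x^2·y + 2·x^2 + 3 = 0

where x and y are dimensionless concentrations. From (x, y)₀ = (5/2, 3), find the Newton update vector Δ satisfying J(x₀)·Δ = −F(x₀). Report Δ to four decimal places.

(-1.0577, -1.2492)

At (5/2, 3): F = (-13.7500, 34.2500).
Jacobian J = [[-6·x + 2, 0], [2·x·y + 4·x, x^2]].
At the point, J = [[-13.0000, 0.0000], [25.0000, 6.2500]] (det J = -81.2500).
Solving J·Δ = −F gives Δ = (-1.0577, -1.2492).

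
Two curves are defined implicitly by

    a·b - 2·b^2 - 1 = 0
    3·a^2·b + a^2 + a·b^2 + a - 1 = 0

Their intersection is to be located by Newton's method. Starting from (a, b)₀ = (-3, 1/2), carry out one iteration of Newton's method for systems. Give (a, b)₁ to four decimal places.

(-2.7048, -0.0705)

At (-3, 1/2): F = (-3.0000, 17.7500).
Jacobian J = [[b, a - 4·b], [6·a·b + 2·a + b^2 + 1, 3·a^2 + 2·a·b]].
At the point, J = [[0.5000, -5.0000], [-13.7500, 24.0000]] (det J = -56.7500).
Solving J·Δ = −F gives Δ = (0.2952, -0.5705).
Then the next iterate is (a, b)₁ = (-2.7048, -0.0705).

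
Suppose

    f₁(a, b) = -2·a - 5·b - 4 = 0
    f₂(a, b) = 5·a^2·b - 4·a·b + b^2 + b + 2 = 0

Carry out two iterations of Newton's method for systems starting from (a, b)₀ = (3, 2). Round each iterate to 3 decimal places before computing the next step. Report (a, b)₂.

At (3, 2): F = (-20.000, 74.000).
Jacobian J = [[-2, -5], [10·a·b - 4·b, 5·a^2 - 4·a + 2·b + 1]].
At the point, J = [[-2.000, -5.000], [52.000, 38.000]] (det J = 184.000).
Solving J·Δ = −F gives Δ = (2.120, -4.848).
Then the next iterate is (a, b)₁ = (5.120, -2.848).
Round to (5.120, -2.848) and repeat: F = (0.000, -307.70291), J = [[-2.000, -5.000], [-134.42560, 105.896]].
Δ = (-1.741, 0.696), so (a, b)₂ = (3.379, -2.152).

(3.379, -2.152)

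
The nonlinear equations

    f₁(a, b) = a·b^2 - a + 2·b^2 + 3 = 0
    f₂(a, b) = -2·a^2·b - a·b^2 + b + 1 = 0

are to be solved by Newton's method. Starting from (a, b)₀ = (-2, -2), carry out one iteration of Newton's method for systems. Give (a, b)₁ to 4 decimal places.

At (-2, -2): F = (5.0000, 23.0000).
Jacobian J = [[b^2 - 1, 2·a·b + 4·b], [-4·a·b - b^2, -2·a^2 - 2·a·b + 1]].
At the point, J = [[3.0000, 0.0000], [-20.0000, -15.0000]] (det J = -45.0000).
Solving J·Δ = −F gives Δ = (-1.6667, 3.7556).
Then the next iterate is (a, b)₁ = (-3.6667, 1.7556).

(-3.6667, 1.7556)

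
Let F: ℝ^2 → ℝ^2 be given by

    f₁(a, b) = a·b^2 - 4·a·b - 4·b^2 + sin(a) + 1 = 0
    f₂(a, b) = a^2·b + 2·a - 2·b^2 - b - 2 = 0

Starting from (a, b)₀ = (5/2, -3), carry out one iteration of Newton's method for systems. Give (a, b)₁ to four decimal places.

(1.6609, -1.8497)

At (5/2, -3): F = (18.098472, -30.7500).
Jacobian J = [[b^2 - 4·b + cos(a), 2·a·b - 4·a - 8·b], [2·a·b + 2, a^2 - 4·b - 1]].
At the point, J = [[20.198856, -1.0000], [-13.0000, 17.2500]] (det J = 335.430273).
Solving J·Δ = −F gives Δ = (-0.8391, 1.1503).
Then the next iterate is (a, b)₁ = (1.6609, -1.8497).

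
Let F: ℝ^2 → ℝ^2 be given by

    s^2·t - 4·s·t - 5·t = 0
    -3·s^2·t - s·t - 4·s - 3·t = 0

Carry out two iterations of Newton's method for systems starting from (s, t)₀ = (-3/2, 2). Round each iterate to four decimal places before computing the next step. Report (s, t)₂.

At (-3/2, 2): F = (6.5000, -10.5000).
Jacobian J = [[2·s·t - 4·t, s^2 - 4·s - 5], [-6·s·t - t - 4, -3·s^2 - s - 3]].
At the point, J = [[-14.0000, 3.2500], [12.0000, -8.2500]] (det J = 76.5000).
Solving J·Δ = −F gives Δ = (0.2549, -0.9020).
Then the next iterate is (s, t)₁ = (-1.2451, 1.0980).
Round to (-1.2451, 1.0980) and repeat: F = (1.680680, -2.053083), J = [[-7.126240, 1.530674], [3.104719, -6.405722]].
Δ = (0.1864, -0.2302), so (s, t)₂ = (-1.0587, 0.8678).

(-1.0587, 0.8678)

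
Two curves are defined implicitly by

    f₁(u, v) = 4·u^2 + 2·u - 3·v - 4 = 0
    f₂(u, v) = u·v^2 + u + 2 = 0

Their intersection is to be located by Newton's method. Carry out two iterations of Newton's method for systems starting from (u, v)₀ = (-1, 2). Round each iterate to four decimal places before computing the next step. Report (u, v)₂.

At (-1, 2): F = (-8.0000, -3.0000).
Jacobian J = [[8·u + 2, -3], [v^2 + 1, 2·u·v]].
At the point, J = [[-6.0000, -3.0000], [5.0000, -4.0000]] (det J = 39.0000).
Solving J·Δ = −F gives Δ = (-0.5897, -1.4872).
Then the next iterate is (u, v)₁ = (-1.5897, 0.5128).
Round to (-1.5897, 0.5128) and repeat: F = (1.390784, -0.007734), J = [[-10.7176, -3.0000], [1.262964, -1.630396]].
Δ = (0.1077, 0.0787), so (u, v)₂ = (-1.4820, 0.5915).

(-1.4820, 0.5915)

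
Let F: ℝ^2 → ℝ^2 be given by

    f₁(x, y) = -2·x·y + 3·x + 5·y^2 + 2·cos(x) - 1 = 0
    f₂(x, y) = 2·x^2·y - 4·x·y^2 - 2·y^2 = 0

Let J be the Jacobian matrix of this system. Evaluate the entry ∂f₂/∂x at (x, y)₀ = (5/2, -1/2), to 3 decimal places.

∂f₂/∂x = 4·x·y - 4·y^2.
At (5/2, -1/2) this is -6.000.

-6.000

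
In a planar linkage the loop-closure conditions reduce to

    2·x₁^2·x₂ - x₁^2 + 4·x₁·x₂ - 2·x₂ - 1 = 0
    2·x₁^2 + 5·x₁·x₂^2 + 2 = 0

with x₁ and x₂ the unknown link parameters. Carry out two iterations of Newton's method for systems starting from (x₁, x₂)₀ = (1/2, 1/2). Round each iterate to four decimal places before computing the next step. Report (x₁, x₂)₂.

At (1/2, 1/2): F = (-1.0000, 3.1250).
Jacobian J = [[4·x₁·x₂ - 2·x₁ + 4·x₂, 2·x₁^2 + 4·x₁ - 2], [4·x₁ + 5·x₂^2, 10·x₁·x₂]].
At the point, J = [[2.0000, 0.5000], [3.2500, 2.5000]] (det J = 3.3750).
Solving J·Δ = −F gives Δ = (1.2037, -2.8148).
Then the next iterate is (x₁, x₂)₁ = (1.7037, -2.3148).
Round to (1.7037, -2.3148) and repeat: F = (-28.485740, 53.449858), J = [[-28.441499, 10.619987], [33.606295, -39.437248]].
Δ = (-0.7267, 0.7360), so (x₁, x₂)₂ = (0.9770, -1.5788).

(0.9770, -1.5788)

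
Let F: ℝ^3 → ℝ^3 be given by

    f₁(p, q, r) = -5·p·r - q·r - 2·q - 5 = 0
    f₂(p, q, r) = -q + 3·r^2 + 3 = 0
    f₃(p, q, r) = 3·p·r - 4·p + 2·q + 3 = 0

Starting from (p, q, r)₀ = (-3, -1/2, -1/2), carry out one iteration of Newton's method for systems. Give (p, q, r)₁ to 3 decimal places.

(0.698, 2.418, -0.056)

At (-3, -1/2, -1/2): F = (-11.750, 4.250, 18.500).
Jacobian J = [[-5·r, -r - 2, -5·p - q], [0, -1, 6·r], [3·r - 4, 2, 3·p]].
At the point, J = [[2.500, -1.500, 15.500], [0.000, -1.000, -3.000], [-5.500, 2.000, -9.000]] (det J = -72.500).
Solving J·Δ = −F gives Δ = (3.698, 2.918, 0.444).
Then the next iterate is (p, q, r)₁ = (0.698, 2.418, -0.056).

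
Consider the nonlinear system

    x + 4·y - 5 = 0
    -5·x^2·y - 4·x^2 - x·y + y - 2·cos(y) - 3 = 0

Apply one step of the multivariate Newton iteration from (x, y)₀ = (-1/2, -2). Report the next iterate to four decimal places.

(-2.9839, 1.9960)

At (-1/2, -2): F = (-13.5000, -3.667706).
Jacobian J = [[1, 4], [-10·x·y - 8·x - y, -5·x^2 - x + 2·sin(y) + 1]].
At the point, J = [[1.0000, 4.0000], [-4.0000, -1.568595]] (det J = 14.431405).
Solving J·Δ = −F gives Δ = (-2.4839, 3.9960).
Then the next iterate is (x, y)₁ = (-2.9839, 1.9960).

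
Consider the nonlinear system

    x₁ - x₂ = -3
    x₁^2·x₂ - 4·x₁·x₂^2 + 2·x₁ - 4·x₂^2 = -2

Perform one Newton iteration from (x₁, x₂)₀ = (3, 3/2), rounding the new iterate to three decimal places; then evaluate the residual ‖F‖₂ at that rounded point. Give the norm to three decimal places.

5.070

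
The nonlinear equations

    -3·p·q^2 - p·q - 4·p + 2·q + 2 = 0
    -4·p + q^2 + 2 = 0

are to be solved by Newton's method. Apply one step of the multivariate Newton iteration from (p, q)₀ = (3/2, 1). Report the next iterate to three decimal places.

At (3/2, 1): F = (-8.000, -3.000).
Jacobian J = [[-3·q^2 - q - 4, -6·p·q - p + 2], [-4, 2·q]].
At the point, J = [[-8.000, -8.500], [-4.000, 2.000]] (det J = -50.000).
Solving J·Δ = −F gives Δ = (-0.830, -0.160).
Then the next iterate is (p, q)₁ = (0.670, 0.840).

(0.670, 0.840)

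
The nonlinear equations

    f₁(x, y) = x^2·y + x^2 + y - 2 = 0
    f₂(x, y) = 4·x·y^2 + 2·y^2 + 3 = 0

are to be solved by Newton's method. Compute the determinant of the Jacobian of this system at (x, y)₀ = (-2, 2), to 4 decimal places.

J = [[2·x·y + 2·x, x^2 + 1], [4·y^2, 8·x·y + 4·y]].
At the point, J = [[-12.0000, 5.0000], [16.0000, -24.0000]].
det J = 208.0000.

208.0000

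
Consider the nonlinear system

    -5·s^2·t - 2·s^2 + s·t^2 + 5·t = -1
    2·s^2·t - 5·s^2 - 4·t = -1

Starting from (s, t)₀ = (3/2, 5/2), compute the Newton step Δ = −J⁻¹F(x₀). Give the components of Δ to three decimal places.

(0.342, 18.000)

At (3/2, 5/2): F = (-9.750, -9.000).
Jacobian J = [[-10·s·t - 4·s + t^2, -5·s^2 + 2·s·t + 5], [4·s·t - 10·s, 2·s^2 - 4]].
At the point, J = [[-37.250, 1.250], [0.000, 0.500]] (det J = -18.625).
Solving J·Δ = −F gives Δ = (0.342, 18.000).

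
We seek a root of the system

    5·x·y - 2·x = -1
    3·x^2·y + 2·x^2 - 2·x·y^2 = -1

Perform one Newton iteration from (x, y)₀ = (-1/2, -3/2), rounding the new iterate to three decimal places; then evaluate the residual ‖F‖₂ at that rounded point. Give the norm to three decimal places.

At (-1/2, -3/2): F = (5.750, 2.625).
Jacobian J = [[5·y - 2, 5·x], [6·x·y + 4·x - 2·y^2, 3·x^2 - 4·x·y]].
At the point, J = [[-9.500, -2.500], [-2.000, -2.250]] (det J = 16.375).
Solving J·Δ = −F gives Δ = (0.389, 0.821).
Then the next iterate is (x, y)₁ = (-0.111, -0.679).
Re-evaluating at (-0.111, -0.679): F = (1.59885, 1.10190), so ‖F‖₂ = 1.942.

1.942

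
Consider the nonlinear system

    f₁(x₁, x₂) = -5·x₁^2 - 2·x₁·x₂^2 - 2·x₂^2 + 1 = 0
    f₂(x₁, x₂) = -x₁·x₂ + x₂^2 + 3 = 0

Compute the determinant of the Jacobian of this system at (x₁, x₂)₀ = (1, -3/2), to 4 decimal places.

40.0000

J = [[-10·x₁ - 2·x₂^2, -4·x₁·x₂ - 4·x₂], [-x₂, -x₁ + 2·x₂]].
At the point, J = [[-14.5000, 12.0000], [1.5000, -4.0000]].
det J = 40.0000.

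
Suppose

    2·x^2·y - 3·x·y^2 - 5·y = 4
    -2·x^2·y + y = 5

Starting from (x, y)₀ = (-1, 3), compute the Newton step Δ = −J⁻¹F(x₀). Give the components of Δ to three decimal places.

At (-1, 3): F = (14.000, -8.000).
Jacobian J = [[4·x·y - 3·y^2, 2·x^2 - 6·x·y - 5], [-4·x·y, -2·x^2 + 1]].
At the point, J = [[-39.000, 15.000], [12.000, -1.000]] (det J = -141.000).
Solving J·Δ = −F gives Δ = (0.752, 1.021).

(0.752, 1.021)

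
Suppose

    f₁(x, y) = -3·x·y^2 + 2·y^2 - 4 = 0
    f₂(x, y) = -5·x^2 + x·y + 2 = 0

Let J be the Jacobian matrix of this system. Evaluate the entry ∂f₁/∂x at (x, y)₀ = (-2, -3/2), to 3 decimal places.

-6.750

∂f₁/∂x = -3·y^2.
At (-2, -3/2) this is -6.750.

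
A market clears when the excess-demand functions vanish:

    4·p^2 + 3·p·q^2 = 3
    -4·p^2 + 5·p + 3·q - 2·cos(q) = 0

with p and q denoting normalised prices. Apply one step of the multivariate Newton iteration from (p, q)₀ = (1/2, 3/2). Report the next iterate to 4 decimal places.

At (1/2, 3/2): F = (1.3750, 5.858526).
Jacobian J = [[8·p + 3·q^2, 6·p·q], [-8·p + 5, 2·sin(q) + 3]].
At the point, J = [[10.7500, 4.5000], [1.0000, 4.994990]] (det J = 49.196142).
Solving J·Δ = −F gives Δ = (0.3963, -1.2522).
Then the next iterate is (p, q)₁ = (0.8963, 0.2478).

(0.8963, 0.2478)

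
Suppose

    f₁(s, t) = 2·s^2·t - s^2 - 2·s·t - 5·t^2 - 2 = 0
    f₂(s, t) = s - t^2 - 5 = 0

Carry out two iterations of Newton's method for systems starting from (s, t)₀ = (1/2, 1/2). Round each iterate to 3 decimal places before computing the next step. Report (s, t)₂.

(3.774, 0.354)

At (1/2, 1/2): F = (-3.750, -4.750).
Jacobian J = [[4·s·t - 2·s - 2·t, 2·s^2 - 2·s - 10·t], [1, -2·t]].
At the point, J = [[-1.000, -5.500], [1.000, -1.000]] (det J = 6.500).
Solving J·Δ = −F gives Δ = (3.442, -1.308).
Then the next iterate is (s, t)₁ = (3.942, -0.808).
Round to (3.942, -0.808) and repeat: F = (-39.54502, -1.71086), J = [[-19.00854, 31.27473], [1.000, 1.616]].
Δ = (-0.168, 1.162), so (s, t)₂ = (3.774, 0.354).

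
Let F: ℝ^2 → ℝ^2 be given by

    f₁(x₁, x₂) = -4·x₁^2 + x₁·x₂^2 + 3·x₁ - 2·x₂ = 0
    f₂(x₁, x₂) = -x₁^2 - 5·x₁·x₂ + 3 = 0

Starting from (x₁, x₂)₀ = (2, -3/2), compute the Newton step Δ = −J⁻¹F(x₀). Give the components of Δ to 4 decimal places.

At (2, -3/2): F = (-2.5000, 14.0000).
Jacobian J = [[-8·x₁ + x₂^2 + 3, 2·x₁·x₂ - 2], [-2·x₁ - 5·x₂, -5·x₁]].
At the point, J = [[-10.7500, -8.0000], [3.5000, -10.0000]] (det J = 135.5000).
Solving J·Δ = −F gives Δ = (-1.0111, 1.0461).

(-1.0111, 1.0461)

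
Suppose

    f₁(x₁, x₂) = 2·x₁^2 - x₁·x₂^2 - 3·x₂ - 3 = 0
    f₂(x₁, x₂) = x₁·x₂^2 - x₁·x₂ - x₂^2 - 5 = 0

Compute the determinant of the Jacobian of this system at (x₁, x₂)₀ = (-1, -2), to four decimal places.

J = [[4·x₁ - x₂^2, -2·x₁·x₂ - 3], [x₂^2 - x₂, 2·x₁·x₂ - x₁ - 2·x₂]].
At the point, J = [[-8.0000, -7.0000], [6.0000, 9.0000]].
det J = -30.0000.

-30.0000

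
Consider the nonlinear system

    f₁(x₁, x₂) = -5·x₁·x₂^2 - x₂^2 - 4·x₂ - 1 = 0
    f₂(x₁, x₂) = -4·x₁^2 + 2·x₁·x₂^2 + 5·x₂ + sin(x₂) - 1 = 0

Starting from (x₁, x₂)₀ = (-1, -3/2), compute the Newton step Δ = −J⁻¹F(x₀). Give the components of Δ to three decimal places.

(1.762, -0.364)

At (-1, -3/2): F = (14.000, -17.99749).
Jacobian J = [[-5·x₂^2, -10·x₁·x₂ - 2·x₂ - 4], [-8·x₁ + 2·x₂^2, 4·x₁·x₂ + cos(x₂) + 5]].
At the point, J = [[-11.250, -16.000], [12.500, 11.07074]] (det J = 75.45421).
Solving J·Δ = −F gives Δ = (1.762, -0.364).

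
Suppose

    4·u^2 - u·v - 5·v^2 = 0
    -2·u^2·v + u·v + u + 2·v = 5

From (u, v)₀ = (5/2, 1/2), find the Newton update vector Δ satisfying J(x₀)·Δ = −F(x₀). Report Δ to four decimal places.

(-1.2551, -0.2634)

At (5/2, 1/2): F = (22.5000, -6.5000).
Jacobian J = [[8·u - v, -u - 10·v], [-4·u·v + v + 1, -2·u^2 + u + 2]].
At the point, J = [[19.5000, -7.5000], [-3.5000, -8.0000]] (det J = -182.2500).
Solving J·Δ = −F gives Δ = (-1.2551, -0.2634).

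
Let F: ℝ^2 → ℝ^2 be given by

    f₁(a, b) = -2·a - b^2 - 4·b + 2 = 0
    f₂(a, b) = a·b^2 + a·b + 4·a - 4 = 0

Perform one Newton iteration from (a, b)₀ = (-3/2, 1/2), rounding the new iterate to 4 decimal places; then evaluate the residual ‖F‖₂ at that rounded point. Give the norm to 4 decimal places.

1.2678

At (-3/2, 1/2): F = (2.7500, -11.1250).
Jacobian J = [[-2, -2·b - 4], [b^2 + b + 4, 2·a·b + a]].
At the point, J = [[-2.0000, -5.0000], [4.7500, -3.0000]] (det J = 29.7500).
Solving J·Δ = −F gives Δ = (2.1471, -0.3088).
Then the next iterate is (a, b)₁ = (0.6471, 0.1912).
Re-evaluating at (0.6471, 0.1912): F = (-0.095557, -1.264218), so ‖F‖₂ = 1.2678.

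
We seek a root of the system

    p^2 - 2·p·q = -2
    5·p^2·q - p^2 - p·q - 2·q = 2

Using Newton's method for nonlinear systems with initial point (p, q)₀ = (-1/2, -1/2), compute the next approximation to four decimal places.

At (-1/2, -1/2): F = (1.7500, -2.1250).
Jacobian J = [[2·p - 2·q, -2·p], [10·p·q - 2·p - q, 5·p^2 - p - 2]].
At the point, J = [[0.0000, 1.0000], [4.0000, -0.2500]] (det J = -4.0000).
Solving J·Δ = −F gives Δ = (0.4219, -1.7500).
Then the next iterate is (p, q)₁ = (-0.0781, -2.2500).

(-0.0781, -2.2500)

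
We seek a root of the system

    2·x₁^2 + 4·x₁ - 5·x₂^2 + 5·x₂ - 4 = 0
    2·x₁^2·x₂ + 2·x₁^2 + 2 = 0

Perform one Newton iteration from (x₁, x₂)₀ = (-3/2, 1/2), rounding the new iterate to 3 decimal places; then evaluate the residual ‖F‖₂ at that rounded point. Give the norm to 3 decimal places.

219.417

At (-3/2, 1/2): F = (-4.250, 8.750).
Jacobian J = [[4·x₁ + 4, -10·x₂ + 5], [4·x₁·x₂ + 4·x₁, 2·x₁^2]].
At the point, J = [[-2.000, 0.000], [-9.000, 4.500]] (det J = -9.000).
Solving J·Δ = −F gives Δ = (-2.125, -6.194).
Then the next iterate is (x₁, x₂)₁ = (-3.625, -5.694).
Re-evaluating at (-3.625, -5.694): F = (-182.79693, -121.36419), so ‖F‖₂ = 219.417.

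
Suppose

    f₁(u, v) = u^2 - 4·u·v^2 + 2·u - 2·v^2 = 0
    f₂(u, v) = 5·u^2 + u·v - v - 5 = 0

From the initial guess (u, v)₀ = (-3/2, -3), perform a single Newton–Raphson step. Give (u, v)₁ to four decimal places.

(-0.7876, -2.6296)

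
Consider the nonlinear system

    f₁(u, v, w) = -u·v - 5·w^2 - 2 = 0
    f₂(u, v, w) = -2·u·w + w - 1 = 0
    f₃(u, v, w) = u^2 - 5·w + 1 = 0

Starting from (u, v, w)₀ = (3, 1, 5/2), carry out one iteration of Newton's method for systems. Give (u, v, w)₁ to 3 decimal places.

At (3, 1, 5/2): F = (-36.250, -13.500, -2.500).
Jacobian J = [[-v, -u, -10·w], [-2·w, 0, -2·u + 1], [2·u, 0, -5]].
At the point, J = [[-1.000, -3.000, -25.000], [-5.000, 0.000, -5.000], [6.000, 0.000, -5.000]] (det J = 165.000).
Solving J·Δ = −F gives Δ = (-1.000, 2.417, -1.700).
Then the next iterate is (u, v, w)₁ = (2.000, 3.417, 0.800).

(2.000, 3.417, 0.800)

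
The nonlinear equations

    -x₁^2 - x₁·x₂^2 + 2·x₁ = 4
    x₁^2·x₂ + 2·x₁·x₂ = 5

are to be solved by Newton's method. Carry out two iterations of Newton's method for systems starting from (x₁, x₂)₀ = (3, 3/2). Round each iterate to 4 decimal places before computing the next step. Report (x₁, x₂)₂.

(4.4022, -1.2395)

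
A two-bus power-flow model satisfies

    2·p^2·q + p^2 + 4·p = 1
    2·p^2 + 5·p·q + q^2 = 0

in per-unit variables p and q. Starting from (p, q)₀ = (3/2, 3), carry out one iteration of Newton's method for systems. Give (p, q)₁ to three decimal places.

(1.014, 1.090)

At (3/2, 3): F = (20.750, 36.000).
Jacobian J = [[4·p·q + 2·p + 4, 2·p^2], [4·p + 5·q, 5·p + 2·q]].
At the point, J = [[25.000, 4.500], [21.000, 13.500]] (det J = 243.000).
Solving J·Δ = −F gives Δ = (-0.486, -1.910).
Then the next iterate is (p, q)₁ = (1.014, 1.090).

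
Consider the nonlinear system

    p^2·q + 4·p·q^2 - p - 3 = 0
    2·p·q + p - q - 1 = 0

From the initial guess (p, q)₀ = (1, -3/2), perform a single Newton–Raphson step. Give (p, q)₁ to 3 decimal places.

(0.235, -1.529)

At (1, -3/2): F = (3.500, -1.500).
Jacobian J = [[2·p·q + 4·q^2 - 1, p^2 + 8·p·q], [2·q + 1, 2·p - 1]].
At the point, J = [[5.000, -11.000], [-2.000, 1.000]] (det J = -17.000).
Solving J·Δ = −F gives Δ = (-0.765, -0.029).
Then the next iterate is (p, q)₁ = (0.235, -1.529).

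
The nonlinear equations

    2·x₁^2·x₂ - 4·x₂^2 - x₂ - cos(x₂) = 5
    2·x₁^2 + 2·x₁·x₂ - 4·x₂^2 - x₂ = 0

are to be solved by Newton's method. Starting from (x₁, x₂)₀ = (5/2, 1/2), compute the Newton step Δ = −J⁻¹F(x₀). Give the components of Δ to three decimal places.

At (5/2, 1/2): F = (-1.12758, 13.500).
Jacobian J = [[4·x₁·x₂, 2·x₁^2 - 8·x₂ + sin(x₂) - 1], [4·x₁ + 2·x₂, 2·x₁ - 8·x₂ - 1]].
At the point, J = [[5.000, 7.97943], [11.000, 0.000]] (det J = -87.77368).
Solving J·Δ = −F gives Δ = (-1.227, 0.910).

(-1.227, 0.910)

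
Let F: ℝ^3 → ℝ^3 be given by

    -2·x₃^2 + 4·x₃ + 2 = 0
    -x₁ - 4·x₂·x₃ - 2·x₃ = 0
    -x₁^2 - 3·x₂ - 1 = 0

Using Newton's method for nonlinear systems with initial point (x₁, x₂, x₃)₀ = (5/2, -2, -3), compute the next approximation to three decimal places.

(1.786, -1.226, -1.250)

At (5/2, -2, -3): F = (-28.000, -20.500, -1.250).
Jacobian J = [[0, 0, -4·x₃ + 4], [-1, -4·x₃, -4·x₂ - 2], [-2·x₁, -3, 0]].
At the point, J = [[0.000, 0.000, 16.000], [-1.000, 12.000, 6.000], [-5.000, -3.000, 0.000]] (det J = 1008.000).
Solving J·Δ = −F gives Δ = (-0.714, 0.774, 1.750).
Then the next iterate is (x₁, x₂, x₃)₁ = (1.786, -1.226, -1.250).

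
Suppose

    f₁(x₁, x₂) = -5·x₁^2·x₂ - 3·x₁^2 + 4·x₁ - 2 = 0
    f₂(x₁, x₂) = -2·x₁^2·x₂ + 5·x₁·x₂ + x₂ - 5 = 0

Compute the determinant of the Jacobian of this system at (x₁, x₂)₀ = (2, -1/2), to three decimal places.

36.000

J = [[-10·x₁·x₂ - 6·x₁ + 4, -5·x₁^2], [-4·x₁·x₂ + 5·x₂, -2·x₁^2 + 5·x₁ + 1]].
At the point, J = [[2.000, -20.000], [1.500, 3.000]].
det J = 36.000.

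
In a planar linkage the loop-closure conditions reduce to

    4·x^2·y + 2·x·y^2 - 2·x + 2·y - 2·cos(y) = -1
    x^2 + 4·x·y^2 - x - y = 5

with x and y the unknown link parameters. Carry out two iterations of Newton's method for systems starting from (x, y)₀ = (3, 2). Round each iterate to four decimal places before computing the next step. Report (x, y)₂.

At (3, 2): F = (95.832294, 47.0000).
Jacobian J = [[8·x·y + 2·y^2 - 2, 4·x^2 + 4·x·y + 2·sin(y) + 2], [2·x + 4·y^2 - 1, 8·x·y - 1]].
At the point, J = [[54.0000, 63.818595], [21.0000, 47.0000]] (det J = 1197.809508).
Solving J·Δ = −F gives Δ = (-1.2562, -0.4387).
Then the next iterate is (x, y)₁ = (1.7438, 1.5613).
Round to (1.7438, 1.5613) and repeat: F = (28.108227, 11.738888), J = [[24.656075, 27.053643], [12.238231, 20.780760]].
Δ = (-1.4702, 0.3010), so (x, y)₂ = (0.2736, 1.8623).

(0.2736, 1.8623)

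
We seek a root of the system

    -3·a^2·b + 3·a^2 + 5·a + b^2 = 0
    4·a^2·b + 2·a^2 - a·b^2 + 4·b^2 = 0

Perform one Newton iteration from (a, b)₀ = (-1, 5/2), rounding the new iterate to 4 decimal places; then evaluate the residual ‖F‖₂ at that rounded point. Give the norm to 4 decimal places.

At (-1, 5/2): F = (-3.2500, 43.2500).
Jacobian J = [[-6·a·b + 6·a + 5, -3·a^2 + 2·b], [8·a·b + 4·a - b^2, 4·a^2 - 2·a·b + 8·b]].
At the point, J = [[14.0000, 2.0000], [-30.2500, 29.0000]] (det J = 466.5000).
Solving J·Δ = −F gives Δ = (0.3875, -1.0872).
Then the next iterate is (a, b)₁ = (-0.6125, 1.4128).
Re-evaluating at (-0.6125, 1.4128): F = (-1.531090, 12.076963), so ‖F‖₂ = 12.1736.

12.1736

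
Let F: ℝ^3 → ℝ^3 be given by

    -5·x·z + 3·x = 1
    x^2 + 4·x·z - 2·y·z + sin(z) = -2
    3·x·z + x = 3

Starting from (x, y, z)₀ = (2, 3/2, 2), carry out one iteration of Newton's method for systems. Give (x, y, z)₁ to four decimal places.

(1.2857, 2.4385, 1.0000)

At (2, 3/2, 2): F = (-15.0000, 16.909297, 11.0000).
Jacobian J = [[-5·z + 3, 0, -5·x], [2·x + 4·z, -2·z, 4·x - 2·y + cos(z)], [3·z + 1, 0, 3·x]].
At the point, J = [[-7.0000, 0.0000, -10.0000], [12.0000, -4.0000, 4.583853], [7.0000, 0.0000, 6.0000]] (det J = -112.0000).
Solving J·Δ = −F gives Δ = (-0.7143, 0.9385, -1.0000).
Then the next iterate is (x, y, z)₁ = (1.2857, 2.4385, 1.0000).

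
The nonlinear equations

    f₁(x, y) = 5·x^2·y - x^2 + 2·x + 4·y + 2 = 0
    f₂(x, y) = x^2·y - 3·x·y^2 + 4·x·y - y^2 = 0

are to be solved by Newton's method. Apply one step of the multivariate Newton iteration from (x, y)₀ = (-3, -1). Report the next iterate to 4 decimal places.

(-2.0505, -0.4710)

At (-3, -1): F = (-62.0000, 11.0000).
Jacobian J = [[10·x·y - 2·x + 2, 5·x^2 + 4], [2·x·y - 3·y^2 + 4·y, x^2 - 6·x·y + 4·x - 2·y]].
At the point, J = [[38.0000, 49.0000], [-1.0000, -19.0000]] (det J = -673.0000).
Solving J·Δ = −F gives Δ = (0.9495, 0.5290).
Then the next iterate is (x, y)₁ = (-2.0505, -0.4710).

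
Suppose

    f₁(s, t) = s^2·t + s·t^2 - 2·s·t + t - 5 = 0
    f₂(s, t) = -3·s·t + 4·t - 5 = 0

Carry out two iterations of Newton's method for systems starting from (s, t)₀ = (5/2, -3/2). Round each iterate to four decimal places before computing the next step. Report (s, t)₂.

At (5/2, -3/2): F = (-2.7500, 0.2500).
Jacobian J = [[2·s·t + t^2 - 2·t, s^2 + 2·s·t - 2·s + 1], [-3·t, -3·s + 4]].
At the point, J = [[-2.2500, -5.2500], [4.5000, -3.5000]] (det J = 31.5000).
Solving J·Δ = −F gives Δ = (-0.3472, -0.3750).
Then the next iterate is (s, t)₁ = (2.1528, -1.8750).
Round to (2.1528, -1.8750) and repeat: F = (0.076660, -0.3905), J = [[-0.807375, -6.744052], [5.6250, -2.4584]].
Δ = (0.0707, 0.0029), so (s, t)₂ = (2.2235, -1.8721).

(2.2235, -1.8721)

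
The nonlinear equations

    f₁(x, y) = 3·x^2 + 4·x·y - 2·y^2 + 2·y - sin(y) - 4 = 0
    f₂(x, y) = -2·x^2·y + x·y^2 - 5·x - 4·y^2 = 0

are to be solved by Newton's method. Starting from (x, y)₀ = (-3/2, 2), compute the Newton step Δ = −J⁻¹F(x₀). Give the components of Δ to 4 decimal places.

At (-3/2, 2): F = (-14.159297, -23.5000).
Jacobian J = [[6·x + 4·y, 4·x - 4·y - cos(y) + 2], [-4·x·y + y^2 - 5, -2·x^2 + 2·x·y - 8·y]].
At the point, J = [[-1.0000, -11.583853], [11.0000, -26.5000]] (det J = 153.922385).
Solving J·Δ = −F gives Δ = (-0.6692, -1.1646).

(-0.6692, -1.1646)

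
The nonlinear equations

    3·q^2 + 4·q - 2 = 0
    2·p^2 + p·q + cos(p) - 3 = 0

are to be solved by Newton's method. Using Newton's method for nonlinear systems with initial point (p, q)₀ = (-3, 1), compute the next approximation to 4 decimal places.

(-1.8479, 0.5000)

At (-3, 1): F = (5.0000, 11.010008).
Jacobian J = [[0, 6·q + 4], [4·p + q - sin(p), p]].
At the point, J = [[0.0000, 10.0000], [-10.858880, -3.0000]] (det J = 108.588800).
Solving J·Δ = −F gives Δ = (1.1521, -0.5000).
Then the next iterate is (p, q)₁ = (-1.8479, 0.5000).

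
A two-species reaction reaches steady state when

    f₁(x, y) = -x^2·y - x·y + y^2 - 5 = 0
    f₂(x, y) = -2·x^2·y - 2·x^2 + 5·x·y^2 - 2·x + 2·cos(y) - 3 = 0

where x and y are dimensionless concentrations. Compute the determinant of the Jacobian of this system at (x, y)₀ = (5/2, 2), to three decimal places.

J = [[-2·x·y - y, -x^2 - x + 2·y], [-4·x·y - 4·x + 5·y^2 - 2, -2·x^2 + 10·x·y - 2·sin(y)]].
At the point, J = [[-12.000, -4.750], [-12.000, 35.68141]].
det J = -485.177.

-485.177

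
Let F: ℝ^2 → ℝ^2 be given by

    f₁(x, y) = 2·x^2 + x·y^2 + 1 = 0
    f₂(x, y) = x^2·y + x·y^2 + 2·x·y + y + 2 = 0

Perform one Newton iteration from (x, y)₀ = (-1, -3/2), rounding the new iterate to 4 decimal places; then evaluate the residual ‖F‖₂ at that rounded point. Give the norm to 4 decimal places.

At (-1, -3/2): F = (0.7500, -0.2500).
Jacobian J = [[4·x + y^2, 2·x·y], [2·x·y + y^2 + 2·y, x^2 + 2·x·y + 2·x + 1]].
At the point, J = [[-1.7500, 3.0000], [2.2500, 3.0000]] (det J = -12.0000).
Solving J·Δ = −F gives Δ = (0.2500, -0.1042).
Then the next iterate is (x, y)₁ = (-0.7500, -1.6042).
Re-evaluating at (-0.7500, -1.6042): F = (0.194907, -0.030356), so ‖F‖₂ = 0.1973.

0.1973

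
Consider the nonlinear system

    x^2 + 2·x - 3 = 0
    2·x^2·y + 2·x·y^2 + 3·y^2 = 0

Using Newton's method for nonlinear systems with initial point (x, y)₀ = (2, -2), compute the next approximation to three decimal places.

(1.167, -1.067)

At (2, -2): F = (5.000, 12.000).
Jacobian J = [[2·x + 2, 0], [4·x·y + 2·y^2, 2·x^2 + 4·x·y + 6·y]].
At the point, J = [[6.000, 0.000], [-8.000, -20.000]] (det J = -120.000).
Solving J·Δ = −F gives Δ = (-0.833, 0.933).
Then the next iterate is (x, y)₁ = (1.167, -1.067).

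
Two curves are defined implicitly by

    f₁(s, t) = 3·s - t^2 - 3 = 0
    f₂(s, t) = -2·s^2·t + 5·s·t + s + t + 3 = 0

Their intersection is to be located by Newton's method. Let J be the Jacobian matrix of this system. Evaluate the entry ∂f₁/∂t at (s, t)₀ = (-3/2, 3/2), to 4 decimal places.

-3.0000

∂f₁/∂t = -2·t.
At (-3/2, 3/2) this is -3.0000.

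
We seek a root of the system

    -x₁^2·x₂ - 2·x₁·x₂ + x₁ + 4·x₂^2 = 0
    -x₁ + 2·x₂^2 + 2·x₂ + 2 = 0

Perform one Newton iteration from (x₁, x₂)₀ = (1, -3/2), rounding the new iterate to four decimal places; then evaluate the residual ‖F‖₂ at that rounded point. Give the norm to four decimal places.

At (1, -3/2): F = (14.5000, 2.5000).
Jacobian J = [[-2·x₁·x₂ - 2·x₂ + 1, -x₁^2 - 2·x₁ + 8·x₂], [-1, 4·x₂ + 2]].
At the point, J = [[7.0000, -15.0000], [-1.0000, -4.0000]] (det J = -43.0000).
Solving J·Δ = −F gives Δ = (-0.4767, 0.7442).
Then the next iterate is (x₁, x₂)₁ = (0.5233, -0.7558).
Re-evaluating at (0.5233, -0.7558): F = (3.806225, 1.107567), so ‖F‖₂ = 3.9641.

3.9641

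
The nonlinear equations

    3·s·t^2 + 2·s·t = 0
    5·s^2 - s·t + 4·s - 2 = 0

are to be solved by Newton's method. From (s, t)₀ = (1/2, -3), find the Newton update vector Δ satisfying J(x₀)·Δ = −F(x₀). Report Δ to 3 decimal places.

(-0.196, 0.798)

At (1/2, -3): F = (10.500, 2.750).
Jacobian J = [[3·t^2 + 2·t, 6·s·t + 2·s], [10·s - t + 4, -s]].
At the point, J = [[21.000, -8.000], [12.000, -0.500]] (det J = 85.500).
Solving J·Δ = −F gives Δ = (-0.196, 0.798).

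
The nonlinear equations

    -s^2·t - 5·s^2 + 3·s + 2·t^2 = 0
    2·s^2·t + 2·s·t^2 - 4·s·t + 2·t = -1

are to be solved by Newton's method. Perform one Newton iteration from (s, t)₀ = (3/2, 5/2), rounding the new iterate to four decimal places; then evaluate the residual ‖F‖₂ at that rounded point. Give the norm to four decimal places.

At (3/2, 5/2): F = (0.1250, 21.0000).
Jacobian J = [[-2·s·t - 10·s + 3, -s^2 + 4·t], [4·s·t + 2·t^2 - 4·t, 2·s^2 + 4·s·t - 4·s + 2]].
At the point, J = [[-19.5000, 7.7500], [17.5000, 15.5000]] (det J = -437.8750).
Solving J·Δ = −F gives Δ = (-0.3673, -0.9402).
Then the next iterate is (s, t)₁ = (1.1327, 1.5598).
Re-evaluating at (1.1327, 1.5598): F = (-0.152232, 6.566598), so ‖F‖₂ = 6.5684.

6.5684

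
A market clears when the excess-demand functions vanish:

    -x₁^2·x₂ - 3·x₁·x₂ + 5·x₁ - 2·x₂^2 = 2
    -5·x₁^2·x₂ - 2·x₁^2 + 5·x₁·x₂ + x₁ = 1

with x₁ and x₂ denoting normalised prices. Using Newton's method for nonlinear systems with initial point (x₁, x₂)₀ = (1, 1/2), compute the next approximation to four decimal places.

At (1, 1/2): F = (0.5000, -2.0000).
Jacobian J = [[-2·x₁·x₂ - 3·x₂ + 5, -x₁^2 - 3·x₁ - 4·x₂], [-10·x₁·x₂ - 4·x₁ + 5·x₂ + 1, -5·x₁^2 + 5·x₁]].
At the point, J = [[2.5000, -6.0000], [-5.5000, 0.0000]] (det J = -33.0000).
Solving J·Δ = −F gives Δ = (-0.3636, -0.0682).
Then the next iterate is (x₁, x₂)₁ = (0.6364, 0.4318).

(0.6364, 0.4318)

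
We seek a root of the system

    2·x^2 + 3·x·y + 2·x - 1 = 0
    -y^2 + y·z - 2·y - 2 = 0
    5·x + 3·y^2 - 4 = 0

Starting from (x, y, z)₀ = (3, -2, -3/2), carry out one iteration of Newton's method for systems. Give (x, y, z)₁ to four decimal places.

(1.1064, -0.8723, -0.7181)

At (3, -2, -3/2): F = (5.0000, 1.0000, 23.0000).
Jacobian J = [[4·x + 3·y + 2, 3·x, 0], [0, -2·y + z - 2, y], [5, 6·y, 0]].
At the point, J = [[8.0000, 9.0000, 0.0000], [0.0000, 0.5000, -2.0000], [5.0000, -12.0000, 0.0000]] (det J = -282.0000).
Solving J·Δ = −F gives Δ = (-1.8936, 1.1277, 0.7819).
Then the next iterate is (x, y, z)₁ = (1.1064, -0.8723, -0.7181).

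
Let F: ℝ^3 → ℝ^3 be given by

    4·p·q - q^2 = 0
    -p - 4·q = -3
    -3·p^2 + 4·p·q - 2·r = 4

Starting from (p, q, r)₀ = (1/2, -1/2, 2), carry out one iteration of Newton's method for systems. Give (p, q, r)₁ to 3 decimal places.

(1.273, 0.432, -3.875)

At (1/2, -1/2, 2): F = (-1.250, 4.500, -9.750).
Jacobian J = [[4·q, 4·p - 2·q, 0], [-1, -4, 0], [-6·p + 4·q, 4·p, -2]].
At the point, J = [[-2.000, 3.000, 0.000], [-1.000, -4.000, 0.000], [-5.000, 2.000, -2.000]] (det J = -22.000).
Solving J·Δ = −F gives Δ = (0.773, 0.932, -5.875).
Then the next iterate is (p, q, r)₁ = (1.273, 0.432, -3.875).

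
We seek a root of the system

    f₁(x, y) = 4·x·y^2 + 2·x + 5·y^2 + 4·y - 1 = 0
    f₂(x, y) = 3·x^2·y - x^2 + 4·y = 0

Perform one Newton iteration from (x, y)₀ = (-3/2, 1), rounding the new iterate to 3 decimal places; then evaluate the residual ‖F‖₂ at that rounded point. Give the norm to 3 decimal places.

At (-3/2, 1): F = (-1.000, 8.500).
Jacobian J = [[4·y^2 + 2, 8·x·y + 10·y + 4], [6·x·y - 2·x, 3·x^2 + 4]].
At the point, J = [[6.000, 2.000], [-6.000, 10.750]] (det J = 76.500).
Solving J·Δ = −F gives Δ = (0.363, -0.588).
Then the next iterate is (x, y)₁ = (-1.137, 0.412).
Re-evaluating at (-1.137, 0.412): F = (-1.54928, 1.95309), so ‖F‖₂ = 2.493.

2.493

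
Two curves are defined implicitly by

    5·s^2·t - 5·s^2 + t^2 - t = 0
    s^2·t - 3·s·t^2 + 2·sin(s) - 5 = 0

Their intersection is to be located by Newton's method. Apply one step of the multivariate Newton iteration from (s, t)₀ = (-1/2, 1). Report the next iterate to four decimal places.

(-2.3749, 1.0000)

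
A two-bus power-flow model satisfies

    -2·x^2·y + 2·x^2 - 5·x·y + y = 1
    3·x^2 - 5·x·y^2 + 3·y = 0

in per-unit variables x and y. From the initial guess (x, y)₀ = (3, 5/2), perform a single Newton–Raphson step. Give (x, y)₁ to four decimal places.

At (3, 5/2): F = (-63.0000, -59.2500).
Jacobian J = [[-4·x·y + 4·x - 5·y, -2·x^2 - 5·x + 1], [6·x - 5·y^2, -10·x·y + 3]].
At the point, J = [[-30.5000, -32.0000], [-13.2500, -72.0000]] (det J = 1772.0000).
Solving J·Δ = −F gives Δ = (-1.4898, -0.5487).
Then the next iterate is (x, y)₁ = (1.5102, 1.9513).

(1.5102, 1.9513)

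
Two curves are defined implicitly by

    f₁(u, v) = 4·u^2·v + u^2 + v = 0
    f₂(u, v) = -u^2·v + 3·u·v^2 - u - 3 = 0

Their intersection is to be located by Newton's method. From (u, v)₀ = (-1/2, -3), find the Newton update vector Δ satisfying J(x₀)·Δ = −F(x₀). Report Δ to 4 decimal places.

At (-1/2, -3): F = (-5.7500, -15.2500).
Jacobian J = [[8·u·v + 2·u, 4·u^2 + 1], [-2·u·v + 3·v^2 - 1, -u^2 + 6·u·v]].
At the point, J = [[11.0000, 2.0000], [23.0000, 8.7500]] (det J = 50.2500).
Solving J·Δ = −F gives Δ = (0.3943, 0.7065).

(0.3943, 0.7065)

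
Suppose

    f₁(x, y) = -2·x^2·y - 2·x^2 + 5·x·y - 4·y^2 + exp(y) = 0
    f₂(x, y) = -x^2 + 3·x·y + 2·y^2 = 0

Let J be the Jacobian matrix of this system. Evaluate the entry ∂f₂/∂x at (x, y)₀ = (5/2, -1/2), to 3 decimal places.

-6.500

∂f₂/∂x = -2·x + 3·y.
At (5/2, -1/2) this is -6.500.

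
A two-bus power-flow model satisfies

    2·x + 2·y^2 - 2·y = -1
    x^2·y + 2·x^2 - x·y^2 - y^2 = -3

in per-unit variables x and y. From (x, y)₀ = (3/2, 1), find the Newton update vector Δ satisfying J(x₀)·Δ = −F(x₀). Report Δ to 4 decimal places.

At (3/2, 1): F = (4.0000, 7.2500).
Jacobian J = [[2, 4·y - 2], [2·x·y + 4·x - y^2, x^2 - 2·x·y - 2·y]].
At the point, J = [[2.0000, 2.0000], [8.0000, -2.7500]] (det J = -21.5000).
Solving J·Δ = −F gives Δ = (-1.1860, -0.8140).

(-1.1860, -0.8140)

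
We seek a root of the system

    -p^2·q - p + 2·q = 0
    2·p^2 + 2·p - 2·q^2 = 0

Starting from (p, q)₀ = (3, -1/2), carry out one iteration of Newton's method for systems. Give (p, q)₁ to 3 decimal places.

(1.377, -0.892)

At (3, -1/2): F = (0.500, 23.500).
Jacobian J = [[-2·p·q - 1, -p^2 + 2], [4·p + 2, -4·q]].
At the point, J = [[2.000, -7.000], [14.000, 2.000]] (det J = 102.000).
Solving J·Δ = −F gives Δ = (-1.623, -0.392).
Then the next iterate is (p, q)₁ = (1.377, -0.892).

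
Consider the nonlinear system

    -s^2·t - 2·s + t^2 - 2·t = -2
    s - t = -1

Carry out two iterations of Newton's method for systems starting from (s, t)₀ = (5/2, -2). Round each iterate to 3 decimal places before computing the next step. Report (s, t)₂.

(-6.105, -5.105)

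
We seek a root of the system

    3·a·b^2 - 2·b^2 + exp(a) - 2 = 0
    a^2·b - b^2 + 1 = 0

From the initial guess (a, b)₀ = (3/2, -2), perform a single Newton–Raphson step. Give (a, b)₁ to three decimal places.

(1.430, -0.867)

At (3/2, -2): F = (12.48169, -7.500).
Jacobian J = [[3·b^2 + exp(a), 6·a·b - 4·b], [2·a·b, a^2 - 2·b]].
At the point, J = [[16.48169, -10.000], [-6.000, 6.250]] (det J = 43.01056).
Solving J·Δ = −F gives Δ = (-0.070, 1.133).
Then the next iterate is (a, b)₁ = (1.430, -0.867).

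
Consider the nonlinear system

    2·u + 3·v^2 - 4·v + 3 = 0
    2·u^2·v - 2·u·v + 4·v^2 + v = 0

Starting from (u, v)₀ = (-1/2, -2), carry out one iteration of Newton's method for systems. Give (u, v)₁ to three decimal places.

(0.698, -0.475)

At (-1/2, -2): F = (22.000, 11.000).
Jacobian J = [[2, 6·v - 4], [4·u·v - 2·v, 2·u^2 - 2·u + 8·v + 1]].
At the point, J = [[2.000, -16.000], [8.000, -13.500]] (det J = 101.000).
Solving J·Δ = −F gives Δ = (1.198, 1.525).
Then the next iterate is (u, v)₁ = (0.698, -0.475).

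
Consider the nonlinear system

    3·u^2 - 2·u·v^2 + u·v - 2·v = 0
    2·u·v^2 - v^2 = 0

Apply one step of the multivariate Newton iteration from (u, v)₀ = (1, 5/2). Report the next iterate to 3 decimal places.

At (1, 5/2): F = (-12.000, 6.250).
Jacobian J = [[6·u - 2·v^2 + v, -4·u·v + u - 2], [2·v^2, 4·u·v - 2·v]].
At the point, J = [[-4.000, -11.000], [12.500, 5.000]] (det J = 117.500).
Solving J·Δ = −F gives Δ = (-0.074, -1.064).
Then the next iterate is (u, v)₁ = (0.926, 1.436).

(0.926, 1.436)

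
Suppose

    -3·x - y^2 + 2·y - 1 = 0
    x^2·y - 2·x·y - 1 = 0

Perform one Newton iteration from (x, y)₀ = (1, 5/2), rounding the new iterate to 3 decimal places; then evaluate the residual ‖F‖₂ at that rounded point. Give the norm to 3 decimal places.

At (1, 5/2): F = (-5.250, -3.500).
Jacobian J = [[-3, -2·y + 2], [2·x·y - 2·y, x^2 - 2·x]].
At the point, J = [[-3.000, -3.000], [0.000, -1.000]] (det J = 3.000).
Solving J·Δ = −F gives Δ = (1.750, -3.500).
Then the next iterate is (x, y)₁ = (2.750, -1.000).
Re-evaluating at (2.750, -1.000): F = (-12.250, -3.06250), so ‖F‖₂ = 12.627.

12.627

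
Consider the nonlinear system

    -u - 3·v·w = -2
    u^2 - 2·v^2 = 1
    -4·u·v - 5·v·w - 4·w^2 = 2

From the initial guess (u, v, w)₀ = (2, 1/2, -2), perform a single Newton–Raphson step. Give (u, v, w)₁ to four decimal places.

(1.2079, 0.1658, -0.8086)

At (2, 1/2, -2): F = (3.0000, 2.5000, -17.0000).
Jacobian J = [[-1, -3·w, -3·v], [2·u, -4·v, 0], [-4·v, -4·u - 5·w, -5·v - 8·w]].
At the point, J = [[-1.0000, 6.0000, -1.5000], [4.0000, -2.0000, 0.0000], [-2.0000, 2.0000, 13.5000]] (det J = -303.0000).
Solving J·Δ = −F gives Δ = (-0.7921, -0.3342, 1.1914).
Then the next iterate is (u, v, w)₁ = (1.2079, 0.1658, -0.8086).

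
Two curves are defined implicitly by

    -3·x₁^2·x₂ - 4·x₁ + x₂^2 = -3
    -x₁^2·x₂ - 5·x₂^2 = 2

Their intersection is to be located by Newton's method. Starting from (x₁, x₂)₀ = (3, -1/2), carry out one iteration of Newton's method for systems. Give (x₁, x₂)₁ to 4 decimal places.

(2.7500, -0.3750)

At (3, -1/2): F = (4.7500, 1.2500).
Jacobian J = [[-6·x₁·x₂ - 4, -3·x₁^2 + 2·x₂], [-2·x₁·x₂, -x₁^2 - 10·x₂]].
At the point, J = [[5.0000, -28.0000], [3.0000, -4.0000]] (det J = 64.0000).
Solving J·Δ = −F gives Δ = (-0.2500, 0.1250).
Then the next iterate is (x₁, x₂)₁ = (2.7500, -0.3750).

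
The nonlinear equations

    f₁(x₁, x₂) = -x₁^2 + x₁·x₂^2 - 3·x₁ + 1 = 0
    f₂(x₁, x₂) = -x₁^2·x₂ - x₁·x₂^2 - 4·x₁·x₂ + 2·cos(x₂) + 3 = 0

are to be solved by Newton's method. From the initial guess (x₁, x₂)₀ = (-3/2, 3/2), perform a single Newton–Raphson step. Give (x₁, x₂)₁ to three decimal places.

(17.725, 11.085)

At (-3/2, 3/2): F = (-0.125, 12.14147).
Jacobian J = [[-2·x₁ + x₂^2 - 3, 2·x₁·x₂], [-2·x₁·x₂ - x₂^2 - 4·x₂, -x₁^2 - 2·x₁·x₂ - 4·x₁ - 2·sin(x₂)]].
At the point, J = [[2.250, -4.500], [-3.750, 6.25501]] (det J = -2.80123).
Solving J·Δ = −F gives Δ = (19.225, 9.585).
Then the next iterate is (x₁, x₂)₁ = (17.725, 11.085).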